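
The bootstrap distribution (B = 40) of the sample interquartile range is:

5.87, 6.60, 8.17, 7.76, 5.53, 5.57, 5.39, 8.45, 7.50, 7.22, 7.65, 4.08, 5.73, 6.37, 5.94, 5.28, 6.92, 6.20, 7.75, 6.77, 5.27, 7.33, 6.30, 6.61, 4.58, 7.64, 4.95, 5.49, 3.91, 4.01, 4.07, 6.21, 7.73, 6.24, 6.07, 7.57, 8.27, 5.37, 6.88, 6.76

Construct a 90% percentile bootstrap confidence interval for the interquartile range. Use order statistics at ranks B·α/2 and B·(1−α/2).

Sorted replicates: 3.91, 4.01, 4.07, 4.08, 4.58, 4.95, 5.27, 5.28, 5.37, 5.39, 5.49, 5.53, 5.57, 5.73, 5.87, 5.94, 6.07, 6.20, 6.21, 6.24, 6.30, 6.37, 6.60, 6.61, 6.76, 6.77, 6.88, 6.92, 7.22, 7.33, 7.50, 7.57, 7.64, 7.65, 7.73, 7.75, 7.76, 8.17, 8.27, 8.45
α = 0.10; lower rank = 40 × 0.050 = 2; upper rank = 40 × 0.950 = 38.
The 2nd smallest replicate is 4.01; the 38th is 8.17.

(4.01, 8.17)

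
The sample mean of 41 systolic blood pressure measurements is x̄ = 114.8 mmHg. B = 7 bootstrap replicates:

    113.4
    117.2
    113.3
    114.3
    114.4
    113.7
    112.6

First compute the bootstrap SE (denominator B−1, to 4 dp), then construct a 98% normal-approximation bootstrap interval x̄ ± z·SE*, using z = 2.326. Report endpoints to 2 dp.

Mean of replicates = 114.1286; sum of squared deviations = 13.2743; SE* = √(13.2743/6) = 1.4874
Margin = 2.326 × 1.4874 = 3.460
Interval: 114.8 ± 3.460

(111.34, 118.26)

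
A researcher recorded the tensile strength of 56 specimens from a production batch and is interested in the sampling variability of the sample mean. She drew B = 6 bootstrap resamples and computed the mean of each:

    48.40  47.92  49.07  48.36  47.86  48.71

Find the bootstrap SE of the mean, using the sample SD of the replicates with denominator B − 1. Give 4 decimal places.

Bootstrap SE is the standard deviation of the 6 replicate means.
Mean of replicates: (48.40 + 47.92 + 49.07 + 48.36 + 47.86 + 48.71) / 6 = 290.32000 / 6 = 48.38667
Sum of squared deviations: (+0.01333)² + (−0.46667)² + (+0.68333)² + (−0.02667)² + (−0.52667)² + (+0.32333)² = 1.06753
Variance = 1.06753 / 5 = 0.21351
SE* = √0.21351

SE* = 0.4621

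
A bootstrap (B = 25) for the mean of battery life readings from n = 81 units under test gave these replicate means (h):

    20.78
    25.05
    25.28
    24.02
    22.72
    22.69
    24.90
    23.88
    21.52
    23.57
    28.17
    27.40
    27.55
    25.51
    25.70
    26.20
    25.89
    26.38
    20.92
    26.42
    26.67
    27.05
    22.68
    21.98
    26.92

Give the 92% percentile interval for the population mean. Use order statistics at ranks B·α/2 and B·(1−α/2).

Sorted replicates: 20.78, 20.92, 21.52, 21.98, 22.68, 22.69, 22.72, 23.57, 23.88, 24.02, 24.90, 25.05, 25.28, 25.51, 25.70, 25.89, 26.20, 26.38, 26.42, 26.67, 26.92, 27.05, 27.40, 27.55, 28.17
α = 0.08; lower rank = 25 × 0.040 = 1; upper rank = 25 × 0.960 = 24.
The 1st smallest replicate is 20.78; the 24th is 27.55.

(20.78, 27.55)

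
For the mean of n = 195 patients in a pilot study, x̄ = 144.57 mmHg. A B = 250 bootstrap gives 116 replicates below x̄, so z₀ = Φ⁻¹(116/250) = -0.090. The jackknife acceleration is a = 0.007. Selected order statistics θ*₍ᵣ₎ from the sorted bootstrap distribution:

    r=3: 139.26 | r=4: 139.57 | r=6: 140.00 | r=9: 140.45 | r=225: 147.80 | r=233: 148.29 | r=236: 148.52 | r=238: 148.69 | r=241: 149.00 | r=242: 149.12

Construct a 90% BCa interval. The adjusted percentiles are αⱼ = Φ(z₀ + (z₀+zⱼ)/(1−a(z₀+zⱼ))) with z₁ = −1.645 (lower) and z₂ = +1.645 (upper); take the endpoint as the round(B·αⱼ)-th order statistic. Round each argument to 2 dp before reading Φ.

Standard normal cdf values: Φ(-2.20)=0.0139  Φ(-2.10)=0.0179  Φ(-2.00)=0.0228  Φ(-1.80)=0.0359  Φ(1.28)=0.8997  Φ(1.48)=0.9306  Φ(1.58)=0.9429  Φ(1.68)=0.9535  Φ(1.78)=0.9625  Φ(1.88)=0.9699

(140.45, 148.29)

Lower: z₀ + z₁ = -0.090 + (-1.645) = -1.735; 1 − a(z₀+z₁) = 1 − (0.007)(-1.735) = 1.0121; argument = -0.090 + (-1.735)/1.0121 = -1.8042 → -1.80.
α₁ = Φ(-1.80) = 0.0359; rank = round(250 × 0.0359) = 9; θ*₍9₎ = 140.45.
Upper: z₀ + z₂ = 1.555; 1 − a(z₀+z₂) = 0.9891; argument = 1.4821 → 1.48; α₂ = 0.9306; rank = 233; θ*₍233₎ = 148.29.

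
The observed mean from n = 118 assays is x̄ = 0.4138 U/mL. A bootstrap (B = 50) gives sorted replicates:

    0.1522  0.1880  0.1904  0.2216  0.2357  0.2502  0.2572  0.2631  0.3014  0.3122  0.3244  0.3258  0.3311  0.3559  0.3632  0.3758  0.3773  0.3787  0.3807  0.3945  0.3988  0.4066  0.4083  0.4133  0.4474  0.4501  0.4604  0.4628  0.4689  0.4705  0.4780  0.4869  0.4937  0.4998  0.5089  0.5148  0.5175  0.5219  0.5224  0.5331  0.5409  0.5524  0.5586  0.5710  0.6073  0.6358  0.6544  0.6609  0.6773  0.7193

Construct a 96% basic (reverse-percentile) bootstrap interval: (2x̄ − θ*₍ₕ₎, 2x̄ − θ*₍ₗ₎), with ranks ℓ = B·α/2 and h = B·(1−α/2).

(0.1503, 0.6754)

Percentile endpoints at ranks 1 and 49: θ*₍1₎ = 0.1522, θ*₍49₎ = 0.6773.
Basic interval reflects these around x̄:
  lower = 2 × 0.4138 − 0.6773 = 0.1503
  upper = 2 × 0.4138 − 0.1522 = 0.6754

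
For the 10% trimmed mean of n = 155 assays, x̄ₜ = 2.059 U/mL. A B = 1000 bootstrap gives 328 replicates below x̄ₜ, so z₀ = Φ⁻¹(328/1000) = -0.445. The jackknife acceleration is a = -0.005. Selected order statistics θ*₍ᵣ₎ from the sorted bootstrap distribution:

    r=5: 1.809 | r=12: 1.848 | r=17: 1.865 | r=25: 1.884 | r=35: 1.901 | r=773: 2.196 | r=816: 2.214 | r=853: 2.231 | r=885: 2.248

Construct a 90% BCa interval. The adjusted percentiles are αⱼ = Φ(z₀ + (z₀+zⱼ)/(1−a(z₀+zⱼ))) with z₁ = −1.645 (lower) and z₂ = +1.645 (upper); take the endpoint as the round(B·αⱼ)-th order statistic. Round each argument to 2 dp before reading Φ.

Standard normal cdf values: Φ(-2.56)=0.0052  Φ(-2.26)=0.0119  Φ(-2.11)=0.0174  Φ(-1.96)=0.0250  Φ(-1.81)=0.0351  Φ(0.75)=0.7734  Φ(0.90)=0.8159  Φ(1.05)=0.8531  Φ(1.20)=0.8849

(1.809, 2.196)

Lower: z₀ + z₁ = -0.445 + (-1.645) = -2.090; 1 − a(z₀+z₁) = 1 − (-0.005)(-2.090) = 0.9896; argument = -0.445 + (-2.090)/0.9896 = -2.5571 → -2.56.
α₁ = Φ(-2.56) = 0.0052; rank = round(1000 × 0.0052) = 5; θ*₍5₎ = 1.809.
Upper: z₀ + z₂ = 1.200; 1 − a(z₀+z₂) = 1.0060; argument = 0.7478 → 0.75; α₂ = 0.7734; rank = 773; θ*₍773₎ = 2.196.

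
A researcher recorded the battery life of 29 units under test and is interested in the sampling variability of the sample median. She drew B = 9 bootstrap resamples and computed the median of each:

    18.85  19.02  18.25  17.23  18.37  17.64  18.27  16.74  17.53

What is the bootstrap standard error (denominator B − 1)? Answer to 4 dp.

SE* = 0.7554

Bootstrap SE is the standard deviation of the 9 replicate medians.
Mean of replicates: (18.85 + 19.02 + 18.25 + 17.23 + 18.37 + 17.64 + 18.27 + 16.74 + 17.53) / 9 = 161.90000 / 9 = 17.98889
Sum of squared deviations: (+0.86111)² + (+1.03111)² + (+0.26111)² + (−0.75889)² + (+0.38111)² + (−0.34889)² + (+0.28111)² + (−1.24889)² + (−0.45889)² = 4.56509
Variance = 4.56509 / 8 = 0.57064
SE* = √0.57064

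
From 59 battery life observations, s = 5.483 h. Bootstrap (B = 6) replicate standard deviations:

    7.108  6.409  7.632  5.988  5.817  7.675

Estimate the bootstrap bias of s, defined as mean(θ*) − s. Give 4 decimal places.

mean(θ*) = (7.108 + 6.409 + 7.632 + 5.988 + 5.817 + 7.675) / 6 = 6.77150
bias = 6.77150 − 5.483

bias = +1.2885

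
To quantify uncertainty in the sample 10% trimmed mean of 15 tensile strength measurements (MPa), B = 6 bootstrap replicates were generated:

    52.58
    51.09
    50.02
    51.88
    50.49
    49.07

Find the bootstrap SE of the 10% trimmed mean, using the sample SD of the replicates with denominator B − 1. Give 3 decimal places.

Bootstrap SE is the standard deviation of the 6 replicate 10% trimmed means.
Mean of replicates: (52.58 + 51.09 + 50.02 + 51.88 + 50.49 + 49.07) / 6 = 305.1300 / 6 = 50.8550
Sum of squared deviations: (+1.7250)² + (+0.2350)² + (−0.8350)² + (+1.0250)² + (−0.3650)² + (−1.7850)² = 8.0981
Variance = 8.0981 / 5 = 1.6196
SE* = √1.6196

SE* = 1.273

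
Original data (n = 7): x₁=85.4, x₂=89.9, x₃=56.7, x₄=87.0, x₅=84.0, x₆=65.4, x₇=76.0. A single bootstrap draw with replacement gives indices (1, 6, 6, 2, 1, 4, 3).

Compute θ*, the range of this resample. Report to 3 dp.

θ* = 33.200

Resample values: 85.4, 65.4, 65.4, 89.9, 85.4, 87.0, 56.7.
Range = 89.9 − 56.7 = 33.200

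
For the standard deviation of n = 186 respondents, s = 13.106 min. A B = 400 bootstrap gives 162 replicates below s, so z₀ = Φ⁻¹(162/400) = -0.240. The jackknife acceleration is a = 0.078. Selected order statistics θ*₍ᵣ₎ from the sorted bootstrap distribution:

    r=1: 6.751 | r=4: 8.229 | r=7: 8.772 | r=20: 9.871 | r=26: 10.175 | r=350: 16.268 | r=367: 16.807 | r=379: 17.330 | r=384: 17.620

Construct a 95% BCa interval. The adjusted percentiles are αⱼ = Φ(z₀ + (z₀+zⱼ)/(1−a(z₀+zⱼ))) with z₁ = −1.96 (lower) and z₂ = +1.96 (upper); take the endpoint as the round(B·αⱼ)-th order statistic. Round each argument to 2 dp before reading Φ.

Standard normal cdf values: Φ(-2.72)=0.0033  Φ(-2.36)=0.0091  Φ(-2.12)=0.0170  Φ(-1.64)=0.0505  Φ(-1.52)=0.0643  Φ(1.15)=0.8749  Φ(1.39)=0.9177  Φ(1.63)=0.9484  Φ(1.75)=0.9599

(8.772, 17.620)

Lower: z₀ + z₁ = -0.240 + (-1.960) = -2.200; 1 − a(z₀+z₁) = 1 − (0.078)(-2.200) = 1.1716; argument = -0.240 + (-2.200)/1.1716 = -2.1178 → -2.12.
α₁ = Φ(-2.12) = 0.0170; rank = round(400 × 0.0170) = 7; θ*₍7₎ = 8.772.
Upper: z₀ + z₂ = 1.720; 1 − a(z₀+z₂) = 0.8658; argument = 1.7465 → 1.75; α₂ = 0.9599; rank = 384; θ*₍384₎ = 17.620.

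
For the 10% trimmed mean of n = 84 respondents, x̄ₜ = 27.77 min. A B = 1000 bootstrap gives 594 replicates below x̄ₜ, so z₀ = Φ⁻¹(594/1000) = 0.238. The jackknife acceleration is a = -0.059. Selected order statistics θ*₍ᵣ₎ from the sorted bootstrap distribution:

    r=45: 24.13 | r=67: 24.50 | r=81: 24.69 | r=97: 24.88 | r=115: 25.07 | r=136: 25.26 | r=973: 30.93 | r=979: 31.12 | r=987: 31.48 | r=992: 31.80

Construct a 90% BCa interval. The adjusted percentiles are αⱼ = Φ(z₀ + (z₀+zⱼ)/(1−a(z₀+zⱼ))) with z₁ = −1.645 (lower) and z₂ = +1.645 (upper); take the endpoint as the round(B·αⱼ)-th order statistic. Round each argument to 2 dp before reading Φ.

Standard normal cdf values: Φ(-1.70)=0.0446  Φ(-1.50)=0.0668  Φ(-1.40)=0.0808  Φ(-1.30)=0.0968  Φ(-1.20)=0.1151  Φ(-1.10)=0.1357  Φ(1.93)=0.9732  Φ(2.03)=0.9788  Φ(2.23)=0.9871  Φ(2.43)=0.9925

(24.88, 30.93)

Lower: z₀ + z₁ = 0.238 + (-1.645) = -1.407; 1 − a(z₀+z₁) = 1 − (-0.059)(-1.407) = 0.9170; argument = 0.238 + (-1.407)/0.9170 = -1.2964 → -1.30.
α₁ = Φ(-1.30) = 0.0968; rank = round(1000 × 0.0968) = 97; θ*₍97₎ = 24.88.
Upper: z₀ + z₂ = 1.883; 1 − a(z₀+z₂) = 1.1111; argument = 1.9327 → 1.93; α₂ = 0.9732; rank = 973; θ*₍973₎ = 30.93.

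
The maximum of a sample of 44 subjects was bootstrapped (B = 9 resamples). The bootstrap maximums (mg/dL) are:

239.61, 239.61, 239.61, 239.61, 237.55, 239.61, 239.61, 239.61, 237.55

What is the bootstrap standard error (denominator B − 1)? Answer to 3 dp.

SE* = 0.908

Bootstrap SE is the standard deviation of the 9 replicate maximums.
Mean of replicates: (239.61 + 239.61 + 239.61 + 239.61 + 237.55 + 239.61 + 239.61 + 239.61 + 237.55) / 9 = 2152.3700 / 9 = 239.1522
Sum of squared deviations: (+0.4578)² + (+0.4578)² + (+0.4578)² + (+0.4578)² + (−1.6022)² + (+0.4578)² + (+0.4578)² + (+0.4578)² + (−1.6022)² = 6.6012
Variance = 6.6012 / 8 = 0.8251
SE* = √0.8251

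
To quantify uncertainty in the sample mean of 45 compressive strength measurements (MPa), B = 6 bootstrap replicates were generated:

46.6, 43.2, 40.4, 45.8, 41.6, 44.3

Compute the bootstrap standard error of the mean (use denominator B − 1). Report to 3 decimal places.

Bootstrap SE is the standard deviation of the 6 replicate means.
Mean of replicates: (46.6 + 43.2 + 40.4 + 45.8 + 41.6 + 44.3) / 6 = 261.9000 / 6 = 43.6500
Sum of squared deviations: (+2.9500)² + (−0.4500)² + (−3.2500)² + (+2.1500)² + (−2.0500)² + (+0.6500)² = 28.7150
Variance = 28.7150 / 5 = 5.7430
SE* = √5.7430

SE* = 2.396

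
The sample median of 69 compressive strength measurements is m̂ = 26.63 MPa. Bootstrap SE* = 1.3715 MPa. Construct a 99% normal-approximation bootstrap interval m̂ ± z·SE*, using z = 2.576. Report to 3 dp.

Margin = 2.576 × 1.3715 = 3.5330
Interval: 26.63 ± 3.5330

(23.097, 30.163)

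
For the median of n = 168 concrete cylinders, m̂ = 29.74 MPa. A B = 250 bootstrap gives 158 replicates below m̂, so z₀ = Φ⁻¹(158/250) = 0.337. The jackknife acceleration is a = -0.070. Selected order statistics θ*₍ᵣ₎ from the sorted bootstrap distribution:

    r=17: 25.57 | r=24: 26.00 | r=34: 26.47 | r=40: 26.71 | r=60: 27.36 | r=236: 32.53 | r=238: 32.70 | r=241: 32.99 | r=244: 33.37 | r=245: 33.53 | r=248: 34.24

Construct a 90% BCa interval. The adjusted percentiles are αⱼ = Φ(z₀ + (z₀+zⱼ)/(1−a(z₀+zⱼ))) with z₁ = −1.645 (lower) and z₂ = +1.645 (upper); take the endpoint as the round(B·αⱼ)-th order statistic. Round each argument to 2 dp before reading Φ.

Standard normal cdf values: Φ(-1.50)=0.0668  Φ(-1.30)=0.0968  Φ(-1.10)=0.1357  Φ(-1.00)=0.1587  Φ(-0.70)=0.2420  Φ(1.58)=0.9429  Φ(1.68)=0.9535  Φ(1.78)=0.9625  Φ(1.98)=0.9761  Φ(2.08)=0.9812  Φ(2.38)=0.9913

Lower: z₀ + z₁ = 0.337 + (-1.645) = -1.308; 1 − a(z₀+z₁) = 1 − (-0.070)(-1.308) = 0.9084; argument = 0.337 + (-1.308)/0.9084 = -1.1028 → -1.10.
α₁ = Φ(-1.10) = 0.1357; rank = round(250 × 0.1357) = 34; θ*₍34₎ = 26.47.
Upper: z₀ + z₂ = 1.982; 1 − a(z₀+z₂) = 1.1387; argument = 2.0775 → 2.08; α₂ = 0.9812; rank = 245; θ*₍245₎ = 33.53.

(26.47, 33.53)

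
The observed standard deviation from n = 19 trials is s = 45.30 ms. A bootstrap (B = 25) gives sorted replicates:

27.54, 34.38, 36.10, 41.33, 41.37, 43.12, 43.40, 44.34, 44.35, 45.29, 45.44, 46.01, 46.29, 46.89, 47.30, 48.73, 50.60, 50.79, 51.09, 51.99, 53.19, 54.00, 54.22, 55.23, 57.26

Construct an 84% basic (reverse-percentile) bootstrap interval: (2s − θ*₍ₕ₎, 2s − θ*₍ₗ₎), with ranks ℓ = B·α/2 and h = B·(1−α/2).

Percentile endpoints at ranks 2 and 23: θ*₍2₎ = 34.38, θ*₍23₎ = 54.22.
Basic interval reflects these around s:
  lower = 2 × 45.30 − 54.22 = 36.38
  upper = 2 × 45.30 − 34.38 = 56.22

(36.38, 56.22)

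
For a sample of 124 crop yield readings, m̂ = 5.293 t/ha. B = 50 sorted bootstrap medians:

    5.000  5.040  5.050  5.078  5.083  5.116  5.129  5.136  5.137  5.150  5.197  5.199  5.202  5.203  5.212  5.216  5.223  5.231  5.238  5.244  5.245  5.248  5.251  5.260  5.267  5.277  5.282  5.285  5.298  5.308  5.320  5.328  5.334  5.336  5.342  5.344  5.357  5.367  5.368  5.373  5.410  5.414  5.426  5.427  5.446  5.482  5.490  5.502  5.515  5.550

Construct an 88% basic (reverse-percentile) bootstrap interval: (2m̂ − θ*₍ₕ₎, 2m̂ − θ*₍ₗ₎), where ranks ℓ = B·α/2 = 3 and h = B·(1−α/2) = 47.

Percentile endpoints at ranks 3 and 47: θ*₍3₎ = 5.050, θ*₍47₎ = 5.490.
Basic interval reflects these around m̂:
  lower = 2 × 5.293 − 5.490 = 5.096
  upper = 2 × 5.293 − 5.050 = 5.536

(5.096, 5.536)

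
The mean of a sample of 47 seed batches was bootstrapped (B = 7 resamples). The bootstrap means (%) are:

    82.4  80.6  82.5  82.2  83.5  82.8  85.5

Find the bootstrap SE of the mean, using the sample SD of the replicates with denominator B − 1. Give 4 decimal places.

Bootstrap SE is the standard deviation of the 7 replicate means.
Mean of replicates: (82.4 + 80.6 + 82.5 + 82.2 + 83.5 + 82.8 + 85.5) / 7 = 579.50000 / 7 = 82.78571
Sum of squared deviations: (−0.38571)² + (−2.18571)² + (−0.28571)² + (−0.58571)² + (+0.71429)² + (+0.01429)² + (+2.71429)² = 13.22857
Variance = 13.22857 / 6 = 2.20476
SE* = √2.20476

SE* = 1.4848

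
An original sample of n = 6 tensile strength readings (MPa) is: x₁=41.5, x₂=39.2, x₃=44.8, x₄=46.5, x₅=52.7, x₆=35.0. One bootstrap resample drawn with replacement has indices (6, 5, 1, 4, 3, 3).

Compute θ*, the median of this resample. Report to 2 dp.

θ* = 44.80

Resample values: 35.0, 52.7, 41.5, 46.5, 44.8, 44.8.
Sorted: 35.0, 41.5, 44.8, 44.8, 46.5, 52.7
Median = average of the two middle values = 44.80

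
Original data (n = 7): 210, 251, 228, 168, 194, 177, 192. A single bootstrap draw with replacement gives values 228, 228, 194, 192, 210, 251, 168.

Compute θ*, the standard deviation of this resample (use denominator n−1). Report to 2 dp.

Mean = 210.1429; sum of squared deviations = 4672.8571
s² = 4672.8571 / 6 = 778.8095
s = √778.8095 = 27.91

θ* = 27.91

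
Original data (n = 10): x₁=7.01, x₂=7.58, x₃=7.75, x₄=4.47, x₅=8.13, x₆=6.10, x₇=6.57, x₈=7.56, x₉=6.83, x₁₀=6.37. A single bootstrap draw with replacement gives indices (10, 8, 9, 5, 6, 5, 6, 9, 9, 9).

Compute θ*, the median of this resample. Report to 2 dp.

θ* = 6.83

Resample values: 6.37, 7.56, 6.83, 8.13, 6.10, 8.13, 6.10, 6.83, 6.83, 6.83.
Sorted: 6.10, 6.10, 6.37, 6.83, 6.83, 6.83, 6.83, 7.56, 8.13, 8.13
Median = average of the two middle values = 6.83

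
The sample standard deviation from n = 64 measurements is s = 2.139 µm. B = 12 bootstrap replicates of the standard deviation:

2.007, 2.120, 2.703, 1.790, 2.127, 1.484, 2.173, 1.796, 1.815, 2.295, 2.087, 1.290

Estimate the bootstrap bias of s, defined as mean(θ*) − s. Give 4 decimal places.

mean(θ*) = (2.007 + 2.120 + 2.703 + 1.790 + 2.127 + 1.484 + 2.173 + 1.796 + 1.815 + 2.295 + 2.087 + 1.290) / 12 = 1.97392
bias = 1.97392 − 2.139

bias = −0.1651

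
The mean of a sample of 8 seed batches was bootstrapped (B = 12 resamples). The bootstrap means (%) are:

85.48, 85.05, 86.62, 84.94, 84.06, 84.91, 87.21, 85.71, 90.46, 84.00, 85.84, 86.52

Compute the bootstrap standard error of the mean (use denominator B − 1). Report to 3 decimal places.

Bootstrap SE is the standard deviation of the 12 replicate means.
Mean of replicates: (85.48 + 85.05 + 86.62 + 84.94 + 84.06 + 84.91 + 87.21 + 85.71 + 90.46 + 84.00 + 85.84 + 86.52) / 12 = 1030.8000 / 12 = 85.9000
Sum of squared deviations: (−0.4200)² + (−0.8500)² + (+0.7200)² + (−0.9600)² + (−1.8400)² + (−0.9900)² + (+1.3100)² + (−0.1900)² + (+4.5600)² + (−1.9000)² + (−0.0600)² + (+0.6200)² = 33.2484
Variance = 33.2484 / 11 = 3.0226
SE* = √3.0226

SE* = 1.739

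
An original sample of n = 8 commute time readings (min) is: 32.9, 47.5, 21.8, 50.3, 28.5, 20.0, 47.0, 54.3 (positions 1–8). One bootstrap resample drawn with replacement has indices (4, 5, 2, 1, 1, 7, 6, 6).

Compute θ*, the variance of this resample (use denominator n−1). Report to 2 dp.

Resample values: 50.3, 28.5, 47.5, 32.9, 32.9, 47.0, 20.0, 20.0.
Mean = 34.8875; sum of squared deviations = 1035.3087
s² = 1035.3087 / 7 = 147.9012

θ* = 147.90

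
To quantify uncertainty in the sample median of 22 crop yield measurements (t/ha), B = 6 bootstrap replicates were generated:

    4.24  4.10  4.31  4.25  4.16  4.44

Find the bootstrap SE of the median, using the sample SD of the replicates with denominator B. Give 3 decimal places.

SE* = 0.108

Bootstrap SE is the standard deviation of the 6 replicate medians.
Mean of replicates: (4.24 + 4.10 + 4.31 + 4.25 + 4.16 + 4.44) / 6 = 25.5000 / 6 = 4.2500
Sum of squared deviations: (−0.0100)² + (−0.1500)² + (+0.0600)² + (+0.0000)² + (−0.0900)² + (+0.1900)² = 0.0704
Variance = 0.0704 / 6 = 0.0117
SE* = √0.0117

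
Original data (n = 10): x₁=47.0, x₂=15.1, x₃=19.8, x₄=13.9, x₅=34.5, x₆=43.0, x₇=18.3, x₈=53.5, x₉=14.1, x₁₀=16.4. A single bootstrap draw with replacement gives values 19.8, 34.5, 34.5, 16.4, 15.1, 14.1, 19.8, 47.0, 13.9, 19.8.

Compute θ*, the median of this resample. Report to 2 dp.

θ* = 19.80

Sorted: 13.9, 14.1, 15.1, 16.4, 19.8, 19.8, 19.8, 34.5, 34.5, 47.0
Median = average of the two middle values = 19.80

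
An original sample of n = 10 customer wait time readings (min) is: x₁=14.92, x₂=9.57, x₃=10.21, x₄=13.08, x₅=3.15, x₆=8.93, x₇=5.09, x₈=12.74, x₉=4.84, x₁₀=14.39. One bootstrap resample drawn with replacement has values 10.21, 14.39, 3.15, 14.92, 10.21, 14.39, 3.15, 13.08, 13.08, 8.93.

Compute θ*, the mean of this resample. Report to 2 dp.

Mean = (10.21 + 14.39 + 3.15 + 14.92 + 10.21 + 14.39 + 3.15 + 13.08 + 13.08 + 8.93) / 10 = 105.510 / 10 = 10.55

θ* = 10.55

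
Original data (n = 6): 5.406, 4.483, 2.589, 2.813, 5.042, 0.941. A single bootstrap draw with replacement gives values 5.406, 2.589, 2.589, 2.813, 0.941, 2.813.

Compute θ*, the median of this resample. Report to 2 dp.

Sorted: 0.941, 2.589, 2.589, 2.813, 2.813, 5.406
Median = average of the two middle values = 2.70

θ* = 2.70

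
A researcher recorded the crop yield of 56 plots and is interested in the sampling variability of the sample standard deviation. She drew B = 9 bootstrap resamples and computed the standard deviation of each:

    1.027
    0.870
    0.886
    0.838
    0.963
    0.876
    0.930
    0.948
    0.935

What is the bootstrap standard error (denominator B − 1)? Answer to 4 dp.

Bootstrap SE is the standard deviation of the 9 replicate standard deviations.
Mean of replicates: (1.027 + 0.870 + 0.886 + 0.838 + 0.963 + 0.876 + 0.930 + 0.948 + 0.935) / 9 = 8.27300 / 9 = 0.91922
Sum of squared deviations: (+0.10778)² + (−0.04922)² + (−0.03322)² + (−0.08122)² + (+0.04378)² + (−0.04322)² + (+0.01078)² + (+0.02878)² + (+0.01578)² = 0.02672
Variance = 0.02672 / 8 = 0.00334
SE* = √0.00334

SE* = 0.0578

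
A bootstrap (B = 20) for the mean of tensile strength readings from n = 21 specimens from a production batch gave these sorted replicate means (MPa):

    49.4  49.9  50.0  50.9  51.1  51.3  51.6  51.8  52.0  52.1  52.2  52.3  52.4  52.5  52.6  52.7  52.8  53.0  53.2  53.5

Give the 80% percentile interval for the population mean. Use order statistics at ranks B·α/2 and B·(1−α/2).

(49.9, 53.0)

α = 0.20; lower rank = 20 × 0.100 = 2; upper rank = 20 × 0.900 = 18.
The 2nd smallest replicate is 49.9; the 18th is 53.0.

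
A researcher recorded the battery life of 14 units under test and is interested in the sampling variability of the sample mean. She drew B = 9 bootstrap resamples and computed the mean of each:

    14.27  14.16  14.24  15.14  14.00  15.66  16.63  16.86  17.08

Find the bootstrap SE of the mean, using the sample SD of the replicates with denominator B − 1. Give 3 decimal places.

Bootstrap SE is the standard deviation of the 9 replicate means.
Mean of replicates: (14.27 + 14.16 + 14.24 + 15.14 + 14.00 + 15.66 + 16.63 + 16.86 + 17.08) / 9 = 138.0400 / 9 = 15.3378
Sum of squared deviations: (−1.0678)² + (−1.1778)² + (−1.0978)² + (−0.1978)² + (−1.3378)² + (+0.3222)² + (+1.2922)² + (+1.5222)² + (+1.7422)² = 12.6874
Variance = 12.6874 / 8 = 1.5859
SE* = √1.5859

SE* = 1.259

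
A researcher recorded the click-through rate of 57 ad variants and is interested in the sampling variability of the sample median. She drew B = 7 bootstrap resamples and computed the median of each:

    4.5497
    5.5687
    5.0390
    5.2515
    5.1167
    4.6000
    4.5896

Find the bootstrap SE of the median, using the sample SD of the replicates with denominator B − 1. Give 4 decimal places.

SE* = 0.3919

Bootstrap SE is the standard deviation of the 7 replicate medians.
Mean of replicates: (4.5497 + 5.5687 + 5.0390 + 5.2515 + 5.1167 + 4.6000 + 4.5896) / 7 = 34.71520 / 7 = 4.95931
Sum of squared deviations: (−0.40961)² + (+0.60939)² + (+0.07969)² + (+0.29219)² + (+0.15739)² + (−0.35931)² + (−0.36971)² = 0.92142
Variance = 0.92142 / 6 = 0.15357
SE* = √0.15357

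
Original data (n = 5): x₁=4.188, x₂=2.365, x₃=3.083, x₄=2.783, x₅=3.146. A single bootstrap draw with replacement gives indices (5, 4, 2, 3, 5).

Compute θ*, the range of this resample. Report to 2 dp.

Resample values: 3.146, 2.783, 2.365, 3.083, 3.146.
Range = 3.146 − 2.365 = 0.78

θ* = 0.78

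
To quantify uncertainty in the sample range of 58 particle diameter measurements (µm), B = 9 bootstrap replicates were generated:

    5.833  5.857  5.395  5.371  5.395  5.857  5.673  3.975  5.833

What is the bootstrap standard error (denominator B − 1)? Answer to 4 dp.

SE* = 0.5979

Bootstrap SE is the standard deviation of the 9 replicate ranges.
Mean of replicates: (5.833 + 5.857 + 5.395 + 5.371 + 5.395 + 5.857 + 5.673 + 3.975 + 5.833) / 9 = 49.18900 / 9 = 5.46544
Sum of squared deviations: (+0.36756)² + (+0.39156)² + (−0.07044)² + (−0.09444)² + (−0.07044)² + (+0.39156)² + (+0.20756)² + (−1.49044)² + (+0.36756)² = 2.86017
Variance = 2.86017 / 8 = 0.35752
SE* = √0.35752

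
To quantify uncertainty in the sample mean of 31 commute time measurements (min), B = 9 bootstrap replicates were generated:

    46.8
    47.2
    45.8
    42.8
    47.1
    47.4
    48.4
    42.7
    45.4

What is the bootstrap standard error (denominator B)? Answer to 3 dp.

SE* = 1.901

Bootstrap SE is the standard deviation of the 9 replicate means.
Mean of replicates: (46.8 + 47.2 + 45.8 + 42.8 + 47.1 + 47.4 + 48.4 + 42.7 + 45.4) / 9 = 413.6000 / 9 = 45.9556
Sum of squared deviations: (+0.8444)² + (+1.2444)² + (−0.1556)² + (−3.1556)² + (+1.1444)² + (+1.4444)² + (+2.4444)² + (−3.2556)² + (−0.5556)² = 32.5222
Variance = 32.5222 / 9 = 3.6136
SE* = √3.6136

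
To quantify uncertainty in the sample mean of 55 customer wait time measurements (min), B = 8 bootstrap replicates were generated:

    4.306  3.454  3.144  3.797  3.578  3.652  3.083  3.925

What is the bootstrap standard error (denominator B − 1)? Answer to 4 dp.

Bootstrap SE is the standard deviation of the 8 replicate means.
Mean of replicates: (4.306 + 3.454 + 3.144 + 3.797 + 3.578 + 3.652 + 3.083 + 3.925) / 8 = 28.93900 / 8 = 3.61738
Sum of squared deviations: (+0.68863)² + (−0.16337)² + (−0.47337)² + (+0.17963)² + (−0.03938)² + (+0.03463)² + (−0.53437)² + (+0.30762)² = 1.14018
Variance = 1.14018 / 7 = 0.16288
SE* = √0.16288

SE* = 0.4036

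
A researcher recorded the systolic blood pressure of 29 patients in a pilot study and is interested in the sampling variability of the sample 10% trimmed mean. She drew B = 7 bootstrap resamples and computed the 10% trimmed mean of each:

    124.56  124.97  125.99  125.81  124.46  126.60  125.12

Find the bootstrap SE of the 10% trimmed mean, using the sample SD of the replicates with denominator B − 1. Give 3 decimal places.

Bootstrap SE is the standard deviation of the 7 replicate 10% trimmed means.
Mean of replicates: (124.56 + 124.97 + 125.99 + 125.81 + 124.46 + 126.60 + 125.12) / 7 = 877.5100 / 7 = 125.3586
Sum of squared deviations: (−0.7986)² + (−0.3886)² + (+0.6314)² + (+0.4514)² + (−0.8986)² + (+1.2414)² + (−0.2386)² = 3.7967
Variance = 3.7967 / 6 = 0.6328
SE* = √0.6328

SE* = 0.795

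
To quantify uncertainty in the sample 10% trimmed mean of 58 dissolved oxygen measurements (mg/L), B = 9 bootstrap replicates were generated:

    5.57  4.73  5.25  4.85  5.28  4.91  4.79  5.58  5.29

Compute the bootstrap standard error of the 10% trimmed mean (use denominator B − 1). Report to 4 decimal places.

Bootstrap SE is the standard deviation of the 9 replicate 10% trimmed means.
Mean of replicates: (5.57 + 4.73 + 5.25 + 4.85 + 5.28 + 4.91 + 4.79 + 5.58 + 5.29) / 9 = 46.25000 / 9 = 5.13889
Sum of squared deviations: (+0.43111)² + (−0.40889)² + (+0.11111)² + (−0.28889)² + (+0.14111)² + (−0.22889)² + (−0.34889)² + (+0.44111)² + (+0.15111)² = 0.86029
Variance = 0.86029 / 8 = 0.10754
SE* = √0.10754

SE* = 0.3279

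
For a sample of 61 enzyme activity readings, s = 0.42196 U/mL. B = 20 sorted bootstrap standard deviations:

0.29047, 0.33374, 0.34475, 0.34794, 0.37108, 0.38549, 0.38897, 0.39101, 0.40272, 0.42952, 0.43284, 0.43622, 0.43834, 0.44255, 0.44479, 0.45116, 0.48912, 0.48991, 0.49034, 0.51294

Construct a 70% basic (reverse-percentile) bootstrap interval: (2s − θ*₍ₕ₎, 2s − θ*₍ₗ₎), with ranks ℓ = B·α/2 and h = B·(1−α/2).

(0.35480, 0.49917)

Percentile endpoints at ranks 3 and 17: θ*₍3₎ = 0.34475, θ*₍17₎ = 0.48912.
Basic interval reflects these around s:
  lower = 2 × 0.42196 − 0.48912 = 0.35480
  upper = 2 × 0.42196 − 0.34475 = 0.49917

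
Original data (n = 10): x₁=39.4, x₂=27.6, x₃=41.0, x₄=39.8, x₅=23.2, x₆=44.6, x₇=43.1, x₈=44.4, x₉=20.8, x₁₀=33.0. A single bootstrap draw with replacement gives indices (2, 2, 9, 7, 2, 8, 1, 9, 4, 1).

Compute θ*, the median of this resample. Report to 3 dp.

Resample values: 27.6, 27.6, 20.8, 43.1, 27.6, 44.4, 39.4, 20.8, 39.8, 39.4.
Sorted: 20.8, 20.8, 27.6, 27.6, 27.6, 39.4, 39.4, 39.8, 43.1, 44.4
Median = average of the two middle values = 33.500

θ* = 33.500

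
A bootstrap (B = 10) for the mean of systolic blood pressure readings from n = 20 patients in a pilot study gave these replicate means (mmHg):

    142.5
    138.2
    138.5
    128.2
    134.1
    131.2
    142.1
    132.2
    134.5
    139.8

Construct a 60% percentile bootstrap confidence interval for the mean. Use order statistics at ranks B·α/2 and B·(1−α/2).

(131.2, 139.8)

Sorted replicates: 128.2, 131.2, 132.2, 134.1, 134.5, 138.2, 138.5, 139.8, 142.1, 142.5
α = 0.40; lower rank = 10 × 0.200 = 2; upper rank = 10 × 0.800 = 8.
The 2nd smallest replicate is 131.2; the 8th is 139.8.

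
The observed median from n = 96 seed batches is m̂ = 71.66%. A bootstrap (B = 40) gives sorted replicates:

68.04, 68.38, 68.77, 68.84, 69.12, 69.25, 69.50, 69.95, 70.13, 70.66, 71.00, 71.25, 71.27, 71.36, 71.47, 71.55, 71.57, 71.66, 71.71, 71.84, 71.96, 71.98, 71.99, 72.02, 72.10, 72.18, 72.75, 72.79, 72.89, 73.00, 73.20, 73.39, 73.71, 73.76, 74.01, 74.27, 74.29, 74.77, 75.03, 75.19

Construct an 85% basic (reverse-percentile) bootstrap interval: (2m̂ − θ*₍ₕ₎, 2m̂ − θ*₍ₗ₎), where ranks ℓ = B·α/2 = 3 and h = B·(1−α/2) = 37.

(69.03, 74.55)

Percentile endpoints at ranks 3 and 37: θ*₍3₎ = 68.77, θ*₍37₎ = 74.29.
Basic interval reflects these around m̂:
  lower = 2 × 71.66 − 74.29 = 69.03
  upper = 2 × 71.66 − 68.77 = 74.55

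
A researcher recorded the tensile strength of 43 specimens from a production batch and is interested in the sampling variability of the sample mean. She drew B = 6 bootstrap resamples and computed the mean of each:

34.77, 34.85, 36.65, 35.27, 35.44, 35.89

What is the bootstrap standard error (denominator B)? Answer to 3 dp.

Bootstrap SE is the standard deviation of the 6 replicate means.
Mean of replicates: (34.77 + 34.85 + 36.65 + 35.27 + 35.44 + 35.89) / 6 = 212.8700 / 6 = 35.4783
Sum of squared deviations: (−0.7083)² + (−0.6283)² + (+1.1717)² + (−0.2083)² + (−0.0383)² + (+0.4117)² = 2.4837
Variance = 2.4837 / 6 = 0.4139
SE* = √0.4139

SE* = 0.643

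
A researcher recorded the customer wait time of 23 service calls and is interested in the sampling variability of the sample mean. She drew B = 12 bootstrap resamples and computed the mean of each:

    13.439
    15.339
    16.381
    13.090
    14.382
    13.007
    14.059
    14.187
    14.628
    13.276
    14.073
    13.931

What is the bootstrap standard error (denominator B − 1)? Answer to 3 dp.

Bootstrap SE is the standard deviation of the 12 replicate means.
Mean of replicates: (13.439 + 15.339 + 16.381 + 13.090 + 14.382 + 13.007 + 14.059 + 14.187 + 14.628 + 13.276 + 14.073 + 13.931) / 12 = 169.7920 / 12 = 14.1493
Sum of squared deviations: (−0.7103)² + (+1.1897)² + (+2.2317)² + (−1.0593)² + (+0.2327)² + (−1.1423)² + (−0.0903)² + (+0.0377)² + (+0.4787)² + (−0.8733)² + (−0.0763)² + (−0.2183)² = 10.4364
Variance = 10.4364 / 11 = 0.9488
SE* = √0.9488

SE* = 0.974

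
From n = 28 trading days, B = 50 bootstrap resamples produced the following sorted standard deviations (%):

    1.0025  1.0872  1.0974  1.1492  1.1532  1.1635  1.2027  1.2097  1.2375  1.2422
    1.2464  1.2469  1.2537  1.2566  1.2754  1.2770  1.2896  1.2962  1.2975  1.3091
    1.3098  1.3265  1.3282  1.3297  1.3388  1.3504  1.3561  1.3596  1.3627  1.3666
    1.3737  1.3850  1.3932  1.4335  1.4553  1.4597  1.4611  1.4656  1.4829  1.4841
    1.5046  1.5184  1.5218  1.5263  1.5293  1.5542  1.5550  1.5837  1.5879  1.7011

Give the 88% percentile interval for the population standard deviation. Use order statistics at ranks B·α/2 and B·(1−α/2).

α = 0.12; lower rank = 50 × 0.060 = 3; upper rank = 50 × 0.940 = 47.
The 3rd smallest replicate is 1.0974; the 47th is 1.5550.

(1.0974, 1.5550)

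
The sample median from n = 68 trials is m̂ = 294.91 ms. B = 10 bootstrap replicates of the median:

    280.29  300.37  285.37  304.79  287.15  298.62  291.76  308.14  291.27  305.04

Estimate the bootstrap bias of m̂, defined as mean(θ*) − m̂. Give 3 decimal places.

mean(θ*) = (280.29 + 300.37 + 285.37 + 304.79 + 287.15 + 298.62 + 291.76 + 308.14 + 291.27 + 305.04) / 10 = 295.2800
bias = 295.2800 − 294.91

bias = +0.370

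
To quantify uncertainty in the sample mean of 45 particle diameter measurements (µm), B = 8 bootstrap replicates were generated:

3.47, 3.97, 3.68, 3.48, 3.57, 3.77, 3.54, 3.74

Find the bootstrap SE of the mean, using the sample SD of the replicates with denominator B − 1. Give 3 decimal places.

SE* = 0.171

Bootstrap SE is the standard deviation of the 8 replicate means.
Mean of replicates: (3.47 + 3.97 + 3.68 + 3.48 + 3.57 + 3.77 + 3.54 + 3.74) / 8 = 29.2200 / 8 = 3.6525
Sum of squared deviations: (−0.1825)² + (+0.3175)² + (+0.0275)² + (−0.1725)² + (−0.0825)² + (+0.1175)² + (−0.1125)² + (+0.0875)² = 0.2056
Variance = 0.2056 / 7 = 0.0294
SE* = √0.0294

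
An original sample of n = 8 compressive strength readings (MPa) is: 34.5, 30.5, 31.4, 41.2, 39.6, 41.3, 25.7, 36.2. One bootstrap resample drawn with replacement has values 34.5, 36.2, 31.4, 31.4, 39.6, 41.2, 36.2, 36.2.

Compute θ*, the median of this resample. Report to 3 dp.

Sorted: 31.4, 31.4, 34.5, 36.2, 36.2, 36.2, 39.6, 41.2
Median = average of the two middle values = 36.200

θ* = 36.200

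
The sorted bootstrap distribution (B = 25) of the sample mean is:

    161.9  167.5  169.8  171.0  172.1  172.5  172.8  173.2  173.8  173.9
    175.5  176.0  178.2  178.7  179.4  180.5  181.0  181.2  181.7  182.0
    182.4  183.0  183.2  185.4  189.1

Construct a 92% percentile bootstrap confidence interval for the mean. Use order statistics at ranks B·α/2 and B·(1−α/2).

(161.9, 185.4)

α = 0.08; lower rank = 25 × 0.040 = 1; upper rank = 25 × 0.960 = 24.
The 1st smallest replicate is 161.9; the 24th is 185.4.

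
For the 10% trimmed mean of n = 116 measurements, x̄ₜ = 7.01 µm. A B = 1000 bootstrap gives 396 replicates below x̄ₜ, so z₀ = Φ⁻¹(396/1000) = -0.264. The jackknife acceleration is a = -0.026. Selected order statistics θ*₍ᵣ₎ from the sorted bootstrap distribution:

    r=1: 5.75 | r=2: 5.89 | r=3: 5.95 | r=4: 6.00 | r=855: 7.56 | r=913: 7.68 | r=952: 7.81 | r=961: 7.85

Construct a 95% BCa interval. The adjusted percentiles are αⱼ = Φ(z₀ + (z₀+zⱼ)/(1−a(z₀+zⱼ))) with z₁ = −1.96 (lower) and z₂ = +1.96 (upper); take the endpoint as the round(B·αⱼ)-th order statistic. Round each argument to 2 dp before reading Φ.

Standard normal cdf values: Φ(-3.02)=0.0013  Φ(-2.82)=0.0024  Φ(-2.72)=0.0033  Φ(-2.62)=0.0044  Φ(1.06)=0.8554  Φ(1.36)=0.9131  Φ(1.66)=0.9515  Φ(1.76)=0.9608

Lower: z₀ + z₁ = -0.264 + (-1.960) = -2.224; 1 − a(z₀+z₁) = 1 − (-0.026)(-2.224) = 0.9422; argument = -0.264 + (-2.224)/0.9422 = -2.6245 → -2.62.
α₁ = Φ(-2.62) = 0.0044; rank = round(1000 × 0.0044) = 4; θ*₍4₎ = 6.00.
Upper: z₀ + z₂ = 1.696; 1 − a(z₀+z₂) = 1.0441; argument = 1.3604 → 1.36; α₂ = 0.9131; rank = 913; θ*₍913₎ = 7.68.

(6.00, 7.68)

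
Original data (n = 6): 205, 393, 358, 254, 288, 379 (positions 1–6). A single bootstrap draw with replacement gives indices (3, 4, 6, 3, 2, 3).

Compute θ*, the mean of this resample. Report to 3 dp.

Resample values: 358, 254, 379, 358, 393, 358.
Mean = (358 + 254 + 379 + 358 + 393 + 358) / 6 = 2100.0 / 6 = 350.000

θ* = 350.000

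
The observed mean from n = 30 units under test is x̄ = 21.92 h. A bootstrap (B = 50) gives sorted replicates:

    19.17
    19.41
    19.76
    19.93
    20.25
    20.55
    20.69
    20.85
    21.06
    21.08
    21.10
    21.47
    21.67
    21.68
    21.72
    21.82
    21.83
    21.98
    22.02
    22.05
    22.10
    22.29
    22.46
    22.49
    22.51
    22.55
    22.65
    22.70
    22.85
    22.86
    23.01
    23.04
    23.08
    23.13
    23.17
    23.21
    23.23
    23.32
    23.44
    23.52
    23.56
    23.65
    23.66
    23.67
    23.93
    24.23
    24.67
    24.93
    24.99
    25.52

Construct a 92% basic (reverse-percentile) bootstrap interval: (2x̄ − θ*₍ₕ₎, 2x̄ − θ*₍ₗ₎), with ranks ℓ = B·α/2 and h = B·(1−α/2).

(18.91, 24.43)

Percentile endpoints at ranks 2 and 48: θ*₍2₎ = 19.41, θ*₍48₎ = 24.93.
Basic interval reflects these around x̄:
  lower = 2 × 21.92 − 24.93 = 18.91
  upper = 2 × 21.92 − 19.41 = 24.43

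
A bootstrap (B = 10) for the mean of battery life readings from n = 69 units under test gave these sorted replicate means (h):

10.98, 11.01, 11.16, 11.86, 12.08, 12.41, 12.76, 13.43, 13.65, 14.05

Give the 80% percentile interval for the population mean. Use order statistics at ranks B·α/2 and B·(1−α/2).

(10.98, 13.65)

α = 0.20; lower rank = 10 × 0.100 = 1; upper rank = 10 × 0.900 = 9.
The 1st smallest replicate is 10.98; the 9th is 13.65.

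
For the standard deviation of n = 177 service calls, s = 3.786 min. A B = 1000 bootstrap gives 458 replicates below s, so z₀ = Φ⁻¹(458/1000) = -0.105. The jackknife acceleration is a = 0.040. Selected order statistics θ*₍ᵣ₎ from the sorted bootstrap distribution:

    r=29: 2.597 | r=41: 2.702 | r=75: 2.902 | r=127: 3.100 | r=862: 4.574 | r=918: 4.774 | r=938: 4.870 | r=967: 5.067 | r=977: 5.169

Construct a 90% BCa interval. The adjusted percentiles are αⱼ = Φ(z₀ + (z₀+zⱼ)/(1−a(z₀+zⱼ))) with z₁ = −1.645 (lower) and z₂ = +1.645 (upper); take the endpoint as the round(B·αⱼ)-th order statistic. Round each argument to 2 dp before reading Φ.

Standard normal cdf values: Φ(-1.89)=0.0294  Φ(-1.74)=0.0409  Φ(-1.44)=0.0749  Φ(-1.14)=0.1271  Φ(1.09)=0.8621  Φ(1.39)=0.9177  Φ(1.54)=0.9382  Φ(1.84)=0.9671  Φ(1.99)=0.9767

(2.702, 4.870)

Lower: z₀ + z₁ = -0.105 + (-1.645) = -1.750; 1 − a(z₀+z₁) = 1 − (0.040)(-1.750) = 1.0700; argument = -0.105 + (-1.750)/1.0700 = -1.7405 → -1.74.
α₁ = Φ(-1.74) = 0.0409; rank = round(1000 × 0.0409) = 41; θ*₍41₎ = 2.702.
Upper: z₀ + z₂ = 1.540; 1 − a(z₀+z₂) = 0.9384; argument = 1.5361 → 1.54; α₂ = 0.9382; rank = 938; θ*₍938₎ = 4.870.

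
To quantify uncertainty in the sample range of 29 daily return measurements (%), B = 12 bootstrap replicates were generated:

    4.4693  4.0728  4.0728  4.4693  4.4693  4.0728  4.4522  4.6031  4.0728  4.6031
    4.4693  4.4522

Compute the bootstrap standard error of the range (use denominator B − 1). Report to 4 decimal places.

SE* = 0.2159

Bootstrap SE is the standard deviation of the 12 replicate ranges.
Mean of replicates: (4.4693 + 4.0728 + 4.0728 + 4.4693 + 4.4693 + 4.0728 + 4.4522 + 4.6031 + 4.0728 + 4.6031 + 4.4693 + 4.4522) / 12 = 52.27900 / 12 = 4.35658
Sum of squared deviations: (+0.11272)² + (−0.28378)² + (−0.28378)² + (+0.11272)² + (+0.11272)² + (−0.28378)² + (+0.09562)² + (+0.24652)² + (−0.28378)² + (+0.24652)² + (+0.11272)² + (+0.09562)² = 0.51278
Variance = 0.51278 / 11 = 0.04662
SE* = √0.04662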